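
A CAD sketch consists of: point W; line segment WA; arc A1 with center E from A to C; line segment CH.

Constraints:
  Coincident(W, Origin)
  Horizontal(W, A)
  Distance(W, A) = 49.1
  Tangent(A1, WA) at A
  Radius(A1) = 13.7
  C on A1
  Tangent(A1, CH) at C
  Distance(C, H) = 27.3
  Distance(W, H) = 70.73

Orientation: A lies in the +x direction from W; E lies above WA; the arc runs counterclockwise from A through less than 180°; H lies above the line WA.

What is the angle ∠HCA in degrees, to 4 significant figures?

128.0°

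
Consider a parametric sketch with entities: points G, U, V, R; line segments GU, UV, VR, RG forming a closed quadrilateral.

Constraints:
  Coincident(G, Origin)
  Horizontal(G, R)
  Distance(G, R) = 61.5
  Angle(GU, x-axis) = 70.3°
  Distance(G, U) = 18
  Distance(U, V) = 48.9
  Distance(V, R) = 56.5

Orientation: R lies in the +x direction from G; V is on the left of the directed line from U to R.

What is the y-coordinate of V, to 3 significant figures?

52.2

Checks: |UV| = 48.90 ✓; |VR| = 56.50 ✓.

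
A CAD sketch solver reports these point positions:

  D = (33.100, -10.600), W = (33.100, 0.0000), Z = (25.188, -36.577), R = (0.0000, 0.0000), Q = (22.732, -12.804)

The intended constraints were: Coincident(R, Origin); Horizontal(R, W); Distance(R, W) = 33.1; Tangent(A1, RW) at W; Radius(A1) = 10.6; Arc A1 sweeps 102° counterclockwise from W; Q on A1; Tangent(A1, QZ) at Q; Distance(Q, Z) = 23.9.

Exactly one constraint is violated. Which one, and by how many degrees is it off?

Tangent(A1, QZ) at Q — off by 6.10°.

R = (0.00, 0.00) ✓; R.y = 0.00, W.y = 0.00 ✓; |RW| = 33.10 ✓; ∠(DW, WR) = 90.00° ✓; |DW| = 10.60 ✓; bearing(D→Q) − bearing(D→W) = 102.0° ✓; |DQ| = 10.60 ✓; ∠(DQ, QZ) = 96.10° ✗; |QZ| = 23.90 ✓.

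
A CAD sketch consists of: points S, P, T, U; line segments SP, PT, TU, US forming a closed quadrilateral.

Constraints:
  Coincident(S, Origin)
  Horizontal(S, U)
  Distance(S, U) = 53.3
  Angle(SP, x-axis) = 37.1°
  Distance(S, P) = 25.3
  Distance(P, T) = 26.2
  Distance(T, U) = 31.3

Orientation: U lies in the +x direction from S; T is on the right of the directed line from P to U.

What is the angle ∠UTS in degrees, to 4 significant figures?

136.0°

S is at the origin; SU is horizontal with |SU| = 53.3 and U in +x, so U = (53.3, 0). SP runs at 37.1° with |SP| = 25.3, so P = (20.18, 15.26). T is determined by |PT| = 26.2 and |TU| = 31.3 together: it lies at the intersection of circle(P, 26.2) and circle(U, 31.3). With |PU| = 36.47, the foot of the radical line on PU is 14.21 from P and the perpendicular offset is √(26.2² − 14.21²) = 22.01. Taking the right-of-PU solution: T = (23.88, -10.68).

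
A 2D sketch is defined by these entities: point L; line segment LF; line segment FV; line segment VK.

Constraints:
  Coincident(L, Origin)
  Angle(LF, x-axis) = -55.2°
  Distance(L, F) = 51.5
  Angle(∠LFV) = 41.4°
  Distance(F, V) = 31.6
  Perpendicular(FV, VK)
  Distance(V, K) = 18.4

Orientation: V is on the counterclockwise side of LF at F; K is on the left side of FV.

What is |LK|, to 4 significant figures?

17.16

∠LFV = 41.4°, so FV runs at -55.2° + (180° − 41.4°) = 83.40° from the x-axis; with |FV| = 31.6, V = F + 31.6·(cos 83.40°, sin 83.40°) = (33.02, -10.90). FV ⟂ VK; with |VK| = 18.4 on the left of FV, K = V + 18.4·(-0.9934, 0.1149) = (14.75, -8.784). Then |LK| = |K − L| = 17.16.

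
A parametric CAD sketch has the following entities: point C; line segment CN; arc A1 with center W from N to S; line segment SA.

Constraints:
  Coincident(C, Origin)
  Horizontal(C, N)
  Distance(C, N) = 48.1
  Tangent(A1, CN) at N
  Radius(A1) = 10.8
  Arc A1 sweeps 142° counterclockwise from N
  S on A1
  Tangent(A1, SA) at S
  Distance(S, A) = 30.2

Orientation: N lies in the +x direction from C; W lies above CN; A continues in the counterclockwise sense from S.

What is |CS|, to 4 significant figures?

58.05

C is at the origin; C and N share the same y with |CN| = 48.1 and N on the +x side, so N = (48.10, 0.000). Tangency of A1 to CN means the radius WN is perpendicular to CN, so W = N + (0, 10.8) = (48.10, 10.80). On A1, N sits at bearing -90° from W; a 142° counterclockwise sweep puts S at bearing 52°, so S = W + 10.8·(cos 52°, sin 52°) = (54.75, 19.31). Then |CS| = |S − C| = 58.05.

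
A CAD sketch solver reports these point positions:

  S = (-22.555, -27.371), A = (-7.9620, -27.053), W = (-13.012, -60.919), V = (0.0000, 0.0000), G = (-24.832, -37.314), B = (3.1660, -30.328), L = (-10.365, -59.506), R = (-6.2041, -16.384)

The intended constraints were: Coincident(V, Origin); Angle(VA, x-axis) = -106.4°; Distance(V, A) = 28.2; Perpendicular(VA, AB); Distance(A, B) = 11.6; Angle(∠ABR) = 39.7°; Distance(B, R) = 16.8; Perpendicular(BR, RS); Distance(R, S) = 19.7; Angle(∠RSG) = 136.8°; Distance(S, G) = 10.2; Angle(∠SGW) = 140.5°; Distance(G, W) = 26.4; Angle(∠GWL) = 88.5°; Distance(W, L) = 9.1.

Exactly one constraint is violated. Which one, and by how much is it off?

Distance(W, L) = 9.1 — off by 6.10.

V = (0.00, 0.00) ✓; VA at -106.4° ✓; |VA| = 28.20 ✓; ∠(VA, AB) = 90.00° ✓; |AB| = 11.60 ✓; ∠ABR = 39.70° ✓; |BR| = 16.80 ✓; ∠(BR, RS) = 90.00° ✓; |RS| = 19.70 ✓; ∠RSG = 136.8° ✓; |SG| = 10.20 ✓; ∠SGW = 140.5° ✓; |GW| = 26.40 ✓; ∠GWL = 88.51° ✓; |WL| = 3.001 ✗.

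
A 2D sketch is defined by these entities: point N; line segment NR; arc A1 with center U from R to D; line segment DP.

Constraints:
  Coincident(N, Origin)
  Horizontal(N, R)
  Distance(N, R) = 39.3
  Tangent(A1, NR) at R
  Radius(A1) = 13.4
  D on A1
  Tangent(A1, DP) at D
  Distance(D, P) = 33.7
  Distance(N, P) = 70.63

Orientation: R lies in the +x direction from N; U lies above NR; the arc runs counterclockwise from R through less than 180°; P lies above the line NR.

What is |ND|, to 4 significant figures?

54.39

Checks: |NR| = 39.30 ✓; |UD| = 13.40 ✓; ∠(UD, DP) = 90.00° ✓; |DP| = 33.70 ✓; |NP| = 70.63 ✓.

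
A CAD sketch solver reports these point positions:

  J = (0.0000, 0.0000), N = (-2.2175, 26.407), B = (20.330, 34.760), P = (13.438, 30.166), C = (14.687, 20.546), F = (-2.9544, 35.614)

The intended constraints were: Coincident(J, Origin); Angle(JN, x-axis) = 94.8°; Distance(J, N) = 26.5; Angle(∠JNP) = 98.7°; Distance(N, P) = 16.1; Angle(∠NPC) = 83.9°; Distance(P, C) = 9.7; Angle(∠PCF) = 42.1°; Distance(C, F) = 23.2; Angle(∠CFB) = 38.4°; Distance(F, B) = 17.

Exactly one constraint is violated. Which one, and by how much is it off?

Distance(F, B) = 17 — off by 6.30.

J = (0.00, 0.00) ✓; JN at 94.80° ✓; |JN| = 26.50 ✓; ∠JNP = 98.70° ✓; |NP| = 16.10 ✓; ∠NPC = 83.90° ✓; |PC| = 9.701 ✓; ∠PCF = 42.10° ✓; |CF| = 23.20 ✓; ∠CFB = 38.40° ✓; |FB| = 23.30 ✗.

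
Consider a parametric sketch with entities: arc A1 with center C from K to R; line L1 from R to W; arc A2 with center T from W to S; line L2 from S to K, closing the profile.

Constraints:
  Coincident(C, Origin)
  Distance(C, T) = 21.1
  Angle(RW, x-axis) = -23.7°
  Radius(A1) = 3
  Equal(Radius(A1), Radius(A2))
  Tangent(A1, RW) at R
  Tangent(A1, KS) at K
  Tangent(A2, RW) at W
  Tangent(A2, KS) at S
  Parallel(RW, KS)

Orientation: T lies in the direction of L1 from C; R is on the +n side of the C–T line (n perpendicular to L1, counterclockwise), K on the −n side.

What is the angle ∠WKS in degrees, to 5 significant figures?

15.874°

The slot axis is L1's direction at -23.7°, so u = (cos -23.7°, sin -23.7°) = (0.91566, -0.40195) and n = (−sin -23.7°, cos -23.7°) = (0.40195, 0.91566). C is at the origin and T lies 21.1 along u from C, so T = 21.1·u = (19.320, -8.4811). Tangency of A1 to both parallel lines with radius 3.0 puts R and K at C ± 3.0·n: R = (1.2058, 2.7470), K = (-1.2058, -2.7470). Equal radii place W and S the same way about T: W = T + 3.0·n = (20.526, -5.7341), S = T − 3.0·n = (18.115, -11.228). Then cos ∠WKS = KW·KS / (|KW||KS|), giving 15.874°.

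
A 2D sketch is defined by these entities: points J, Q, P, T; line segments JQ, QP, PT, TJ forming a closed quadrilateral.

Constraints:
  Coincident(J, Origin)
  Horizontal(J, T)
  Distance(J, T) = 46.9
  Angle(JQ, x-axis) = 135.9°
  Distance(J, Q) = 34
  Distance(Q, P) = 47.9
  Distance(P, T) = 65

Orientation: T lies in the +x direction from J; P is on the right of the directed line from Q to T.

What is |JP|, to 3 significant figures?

26.9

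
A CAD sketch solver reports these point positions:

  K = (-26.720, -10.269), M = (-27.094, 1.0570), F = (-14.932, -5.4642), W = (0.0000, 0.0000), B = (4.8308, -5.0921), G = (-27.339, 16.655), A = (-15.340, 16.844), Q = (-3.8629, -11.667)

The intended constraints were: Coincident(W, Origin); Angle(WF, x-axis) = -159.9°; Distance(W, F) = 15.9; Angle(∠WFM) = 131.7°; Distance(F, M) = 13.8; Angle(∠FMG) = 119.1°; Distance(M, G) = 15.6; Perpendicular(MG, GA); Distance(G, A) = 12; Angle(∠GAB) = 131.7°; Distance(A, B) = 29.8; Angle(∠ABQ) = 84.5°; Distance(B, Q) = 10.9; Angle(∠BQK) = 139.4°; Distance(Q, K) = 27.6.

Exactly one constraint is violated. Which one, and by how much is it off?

Distance(Q, K) = 27.6 — off by 4.70.

W = (0.00, 0.00) ✓; WF at -159.9° ✓; |WF| = 15.90 ✓; ∠WFM = 131.7° ✓; |FM| = 13.80 ✓; ∠FMG = 119.1° ✓; |MG| = 15.60 ✓; ∠(MG, GA) = 90.00° ✓; |GA| = 12.00 ✓; ∠GAB = 131.7° ✓; |AB| = 29.80 ✓; ∠ABQ = 84.50° ✓; |BQ| = 10.90 ✓; ∠BQK = 139.4° ✓; |QK| = 22.90 ✗.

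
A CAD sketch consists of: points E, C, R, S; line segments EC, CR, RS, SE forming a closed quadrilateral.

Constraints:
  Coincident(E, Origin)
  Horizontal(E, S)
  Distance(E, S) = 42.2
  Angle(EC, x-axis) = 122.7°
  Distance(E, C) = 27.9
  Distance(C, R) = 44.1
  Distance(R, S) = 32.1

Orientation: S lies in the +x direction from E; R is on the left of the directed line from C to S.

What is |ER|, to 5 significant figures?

40.854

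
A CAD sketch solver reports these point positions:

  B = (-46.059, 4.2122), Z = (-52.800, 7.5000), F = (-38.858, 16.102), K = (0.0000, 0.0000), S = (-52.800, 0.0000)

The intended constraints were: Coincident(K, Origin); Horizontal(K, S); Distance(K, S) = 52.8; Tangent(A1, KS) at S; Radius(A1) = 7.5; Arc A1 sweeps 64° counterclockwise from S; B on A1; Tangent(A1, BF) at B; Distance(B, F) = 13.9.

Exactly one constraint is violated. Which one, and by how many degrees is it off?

Tangent(A1, BF) at B — off by 5.20°.

K = (0.00, 0.00) ✓; K.y = 0.00, S.y = 0.00 ✓; |KS| = 52.80 ✓; ∠(ZS, SK) = 90.00° ✓; |ZS| = 7.500 ✓; bearing(Z→B) − bearing(Z→S) = 64.00° ✓; |ZB| = 7.500 ✓; ∠(ZB, BF) = 95.20° ✗; |BF| = 13.90 ✓.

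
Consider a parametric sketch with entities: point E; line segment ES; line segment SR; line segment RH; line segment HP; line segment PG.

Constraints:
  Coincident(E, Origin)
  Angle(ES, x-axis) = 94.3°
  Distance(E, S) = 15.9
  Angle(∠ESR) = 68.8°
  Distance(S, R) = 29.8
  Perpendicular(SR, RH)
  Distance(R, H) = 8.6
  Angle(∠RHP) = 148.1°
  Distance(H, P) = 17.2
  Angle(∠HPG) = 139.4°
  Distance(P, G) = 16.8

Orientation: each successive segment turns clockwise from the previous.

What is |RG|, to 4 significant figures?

37.80

∠RHP = 148.1° gives HP at -138.8° from the x-axis; with |HP| = 17.2, P = (11.88, -12.37). ∠HPG = 139.4° gives PG at -179.4° from the x-axis; with |PG| = 16.8, G = (-4.920, -12.54). Then |RG| = |G − R| = 37.80.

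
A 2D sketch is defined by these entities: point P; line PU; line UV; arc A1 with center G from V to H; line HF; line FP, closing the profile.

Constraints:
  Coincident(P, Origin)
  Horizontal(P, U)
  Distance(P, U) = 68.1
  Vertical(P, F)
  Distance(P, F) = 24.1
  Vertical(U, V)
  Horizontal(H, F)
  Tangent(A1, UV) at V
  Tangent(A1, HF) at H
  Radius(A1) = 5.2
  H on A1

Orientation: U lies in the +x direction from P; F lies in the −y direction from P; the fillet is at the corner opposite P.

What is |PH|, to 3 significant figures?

67.4

P is at the origin; P and U share the same y with |PU| = 68.1 and U on the +x side, so U = (68.1, 0.00). PF is vertical with |PF| = 24.1 and F on the −y side, so F = (0.00, -24.1). The virtual corner opposite P is at (68.1, -24.1). Tangency of A1 to UV means the radius GV is perpendicular to UV and tangency of A1 to HF means the radius GH is perpendicular to HF, with radius 5.2, so the center G sits 5.2 in from both sides at G = (62.9, -18.9). That places the tangent points at V = (68.1, -18.9) on UV and H = (62.9, -24.1) on HF. Then |PH| = |H − P| = 67.4.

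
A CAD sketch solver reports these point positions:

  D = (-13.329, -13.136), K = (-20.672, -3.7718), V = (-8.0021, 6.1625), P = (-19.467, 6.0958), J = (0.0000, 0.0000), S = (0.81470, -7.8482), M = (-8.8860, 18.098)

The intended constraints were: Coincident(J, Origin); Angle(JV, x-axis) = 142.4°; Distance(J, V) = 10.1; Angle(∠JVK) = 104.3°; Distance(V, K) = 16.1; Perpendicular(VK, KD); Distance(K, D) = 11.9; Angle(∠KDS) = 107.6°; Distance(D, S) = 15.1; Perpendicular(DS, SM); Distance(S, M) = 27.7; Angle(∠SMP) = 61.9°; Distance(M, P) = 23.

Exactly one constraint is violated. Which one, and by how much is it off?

Distance(M, P) = 23 — off by 7.00.

J = (0.00, 0.00) ✓; JV at 142.4° ✓; |JV| = 10.10 ✓; ∠JVK = 104.3° ✓; |VK| = 16.10 ✓; ∠(VK, KD) = 90.00° ✓; |KD| = 11.90 ✓; ∠KDS = 107.6° ✓; |DS| = 15.10 ✓; ∠(DS, SM) = 90.00° ✓; |SM| = 27.70 ✓; ∠SMP = 61.90° ✓; |MP| = 16.00 ✗.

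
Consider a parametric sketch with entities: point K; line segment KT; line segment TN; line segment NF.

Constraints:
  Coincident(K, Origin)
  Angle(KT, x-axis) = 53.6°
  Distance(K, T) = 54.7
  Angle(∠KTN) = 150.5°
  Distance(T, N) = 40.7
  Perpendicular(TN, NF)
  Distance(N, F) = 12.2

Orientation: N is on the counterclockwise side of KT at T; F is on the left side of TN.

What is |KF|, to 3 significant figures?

89.5

K is at the origin; KT runs at 53.6° with length 54.7, so T = 54.7·(cos 53.6°, sin 53.6°) = (32.5, 44.0). ∠KTN = 150.5°, so TN runs at 53.6° + (180° − 150.5°) = 83.1° from the x-axis; with |TN| = 40.7, N = T + 40.7·(cos 83.1°, sin 83.1°) = (37.3, 84.4). The perpendicularity gives NF at right angles to TN; with |NF| = 12.2 on the left of TN, F = N + 12.2·(-0.993, 0.120) = (25.2, 85.9). Then |KF| = |F − K| = 89.5.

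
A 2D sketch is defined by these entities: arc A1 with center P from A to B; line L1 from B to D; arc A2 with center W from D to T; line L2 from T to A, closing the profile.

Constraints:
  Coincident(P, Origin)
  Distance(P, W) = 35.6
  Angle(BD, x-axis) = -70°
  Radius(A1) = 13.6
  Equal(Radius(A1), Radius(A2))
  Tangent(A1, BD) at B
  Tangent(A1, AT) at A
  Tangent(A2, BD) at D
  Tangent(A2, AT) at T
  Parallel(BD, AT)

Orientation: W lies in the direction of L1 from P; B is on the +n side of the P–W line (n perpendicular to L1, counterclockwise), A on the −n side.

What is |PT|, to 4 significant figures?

38.11

Tangency of A1 to both parallel lines with radius 13.6 puts B and A at P ± 13.6·n: B = (12.78, 4.651), A = (-12.78, -4.651). Equal radii place D and T the same way about W: D = W + 13.6·n = (24.96, -28.80), T = W − 13.6·n = (-0.6039, -38.10). Then |PT| = |T − P| = 38.11.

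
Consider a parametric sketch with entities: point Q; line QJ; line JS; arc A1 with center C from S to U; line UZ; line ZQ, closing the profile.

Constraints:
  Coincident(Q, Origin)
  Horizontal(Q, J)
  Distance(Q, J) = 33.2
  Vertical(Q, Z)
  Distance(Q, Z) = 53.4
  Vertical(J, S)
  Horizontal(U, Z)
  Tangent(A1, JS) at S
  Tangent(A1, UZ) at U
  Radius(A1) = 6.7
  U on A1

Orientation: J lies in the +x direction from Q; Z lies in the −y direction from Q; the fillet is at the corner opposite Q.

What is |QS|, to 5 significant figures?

57.299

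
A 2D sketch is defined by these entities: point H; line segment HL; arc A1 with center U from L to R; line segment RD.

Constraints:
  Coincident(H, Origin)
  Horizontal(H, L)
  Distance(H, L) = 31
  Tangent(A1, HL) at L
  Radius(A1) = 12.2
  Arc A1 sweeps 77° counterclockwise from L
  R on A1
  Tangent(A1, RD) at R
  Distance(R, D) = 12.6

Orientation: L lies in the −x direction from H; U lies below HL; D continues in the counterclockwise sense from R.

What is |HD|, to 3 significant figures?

50.6

H is at the origin; H and L share the same y with |HL| = 31.0 and L on the −x side, so L = (-31.0, 0.00). Tangency of A1 to HL means the radius UL is perpendicular to HL, so U = L + (0, -12.2) = (-31.0, -12.2). On A1, L sits at bearing 90° from U; a 77° counterclockwise sweep puts R at bearing 167°, so R = U + 12.2·(cos 167°, sin 167°) = (-42.9, -9.46). Tangency of A1 to RD means the radius UR is perpendicular to RD, so RD runs along (−sin 167°, cos 167°); with |RD| = 12.6, D = (-45.7, -21.7). Then |HD| = |D − H| = 50.6.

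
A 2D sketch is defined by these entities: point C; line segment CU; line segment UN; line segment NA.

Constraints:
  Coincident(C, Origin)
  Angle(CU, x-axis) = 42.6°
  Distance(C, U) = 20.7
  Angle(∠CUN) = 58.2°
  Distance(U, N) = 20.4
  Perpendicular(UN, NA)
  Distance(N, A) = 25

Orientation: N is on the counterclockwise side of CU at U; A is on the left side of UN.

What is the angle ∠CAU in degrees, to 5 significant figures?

12.818°

∠CUN = 58.2°, so UN runs at 42.6° + (180° − 58.2°) = 164.40° from the x-axis; with |UN| = 20.4, N = U + 20.4·(cos 164.40°, sin 164.40°) = (-4.4113, 19.497). UN is perpendicular to NA; with |NA| = 25.0 on the left of UN, A = N + 25.0·(-0.26892, -0.96316) = (-11.134, -4.5818). Then cos ∠CAU = AC·AU / (|AC||AU|), giving 12.818°.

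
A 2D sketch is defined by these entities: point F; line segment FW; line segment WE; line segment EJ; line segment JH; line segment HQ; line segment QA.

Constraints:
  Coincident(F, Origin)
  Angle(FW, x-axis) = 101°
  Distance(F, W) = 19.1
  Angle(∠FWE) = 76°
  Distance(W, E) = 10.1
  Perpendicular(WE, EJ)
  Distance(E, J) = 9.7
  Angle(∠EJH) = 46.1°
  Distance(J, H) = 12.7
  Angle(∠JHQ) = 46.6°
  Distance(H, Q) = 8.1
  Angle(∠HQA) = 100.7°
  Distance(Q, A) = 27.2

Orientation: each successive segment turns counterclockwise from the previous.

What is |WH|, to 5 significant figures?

1.3036

WE ⟂ EJ, so EJ runs at -65.000°; with |EJ| = 9.7, J = (-8.6988, 5.6894). ∠EJH = 46.1° gives JH at 68.900° from the x-axis; with |JH| = 12.7, H = (-4.1268, 17.538). Then |WH| = |H − W| = 1.3036.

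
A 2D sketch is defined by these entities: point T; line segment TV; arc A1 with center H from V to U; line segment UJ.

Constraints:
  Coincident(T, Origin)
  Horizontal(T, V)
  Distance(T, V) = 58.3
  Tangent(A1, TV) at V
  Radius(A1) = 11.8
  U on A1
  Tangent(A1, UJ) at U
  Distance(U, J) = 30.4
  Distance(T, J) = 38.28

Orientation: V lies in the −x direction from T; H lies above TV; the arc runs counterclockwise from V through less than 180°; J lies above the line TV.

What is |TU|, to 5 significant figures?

49.964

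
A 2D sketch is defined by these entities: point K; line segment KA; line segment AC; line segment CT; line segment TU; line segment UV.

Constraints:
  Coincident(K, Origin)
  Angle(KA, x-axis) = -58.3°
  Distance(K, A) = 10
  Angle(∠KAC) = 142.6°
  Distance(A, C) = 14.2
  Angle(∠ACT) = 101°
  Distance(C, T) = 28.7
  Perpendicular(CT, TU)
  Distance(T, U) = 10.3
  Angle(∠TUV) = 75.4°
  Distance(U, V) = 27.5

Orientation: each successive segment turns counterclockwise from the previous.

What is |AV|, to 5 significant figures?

11.609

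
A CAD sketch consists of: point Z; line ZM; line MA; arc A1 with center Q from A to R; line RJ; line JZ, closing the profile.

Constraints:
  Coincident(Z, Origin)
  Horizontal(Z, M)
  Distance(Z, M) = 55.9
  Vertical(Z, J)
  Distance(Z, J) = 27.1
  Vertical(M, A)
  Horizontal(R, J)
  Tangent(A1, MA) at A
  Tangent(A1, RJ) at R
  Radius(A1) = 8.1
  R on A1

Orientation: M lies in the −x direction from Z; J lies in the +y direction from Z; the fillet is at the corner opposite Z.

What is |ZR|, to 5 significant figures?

54.948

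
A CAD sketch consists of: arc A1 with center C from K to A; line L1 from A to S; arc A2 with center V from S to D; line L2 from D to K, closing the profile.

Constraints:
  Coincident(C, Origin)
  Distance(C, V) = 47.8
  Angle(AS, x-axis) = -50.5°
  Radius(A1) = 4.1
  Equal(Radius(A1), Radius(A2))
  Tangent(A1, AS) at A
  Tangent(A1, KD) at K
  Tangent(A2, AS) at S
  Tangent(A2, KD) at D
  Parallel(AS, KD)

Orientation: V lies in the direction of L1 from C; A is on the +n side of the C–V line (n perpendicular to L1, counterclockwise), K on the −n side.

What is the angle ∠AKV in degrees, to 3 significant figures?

85.1°

The slot axis is L1's direction at -50.5°, so u = (cos -50.5°, sin -50.5°) = (0.636, -0.772) and n = (−sin -50.5°, cos -50.5°) = (0.772, 0.636). C is at the origin and V lies 47.8 along u from C, so V = 47.8·u = (30.4, -36.9). Tangency of A1 to both parallel lines with radius 4.1 puts A and K at C ± 4.1·n: A = (3.16, 2.61), K = (-3.16, -2.61). Then cos ∠AKV = KA·KV / (|KA||KV|), giving 85.1°.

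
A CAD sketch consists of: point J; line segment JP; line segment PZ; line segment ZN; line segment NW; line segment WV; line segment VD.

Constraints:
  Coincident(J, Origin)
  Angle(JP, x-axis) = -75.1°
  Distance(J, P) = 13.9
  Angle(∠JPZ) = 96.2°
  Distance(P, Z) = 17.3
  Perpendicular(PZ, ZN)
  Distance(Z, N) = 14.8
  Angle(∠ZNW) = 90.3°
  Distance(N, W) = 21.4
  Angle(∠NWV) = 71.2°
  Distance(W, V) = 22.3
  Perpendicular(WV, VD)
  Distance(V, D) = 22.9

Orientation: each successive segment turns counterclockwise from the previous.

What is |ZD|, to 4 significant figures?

7.464

∠NWV = 71.2° gives WV at -62.80° from the x-axis; with |WV| = 22.3, V = (7.459, -19.15). WV is perpendicular to VD, so VD runs at 27.20°; with |VD| = 22.9, D = (27.83, -8.679). Then |ZD| = |D − Z| = 7.464.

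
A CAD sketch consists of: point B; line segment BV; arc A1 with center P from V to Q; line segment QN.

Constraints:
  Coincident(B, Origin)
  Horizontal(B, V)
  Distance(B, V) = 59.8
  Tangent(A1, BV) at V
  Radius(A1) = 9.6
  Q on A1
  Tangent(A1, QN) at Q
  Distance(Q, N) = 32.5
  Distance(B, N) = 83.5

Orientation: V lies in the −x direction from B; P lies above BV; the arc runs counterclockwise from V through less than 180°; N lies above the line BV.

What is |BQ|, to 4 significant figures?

54.63

Checks: |PQ| = 9.600 ✓; ∠(PQ, QN) = 90.00° ✓; |QN| = 32.50 ✓; |BN| = 83.50 ✓.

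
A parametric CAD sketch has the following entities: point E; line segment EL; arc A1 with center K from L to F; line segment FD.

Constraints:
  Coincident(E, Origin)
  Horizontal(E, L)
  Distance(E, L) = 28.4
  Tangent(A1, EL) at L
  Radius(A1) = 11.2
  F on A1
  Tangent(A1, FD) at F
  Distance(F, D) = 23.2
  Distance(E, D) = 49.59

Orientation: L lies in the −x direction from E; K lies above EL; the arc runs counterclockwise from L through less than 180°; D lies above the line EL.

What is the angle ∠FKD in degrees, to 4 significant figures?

64.23°

Checks: |EL| = 28.40 ✓; |KF| = 11.20 ✓; ∠(KF, FD) = 90.00° ✓; |FD| = 23.20 ✓; |ED| = 49.59 ✓.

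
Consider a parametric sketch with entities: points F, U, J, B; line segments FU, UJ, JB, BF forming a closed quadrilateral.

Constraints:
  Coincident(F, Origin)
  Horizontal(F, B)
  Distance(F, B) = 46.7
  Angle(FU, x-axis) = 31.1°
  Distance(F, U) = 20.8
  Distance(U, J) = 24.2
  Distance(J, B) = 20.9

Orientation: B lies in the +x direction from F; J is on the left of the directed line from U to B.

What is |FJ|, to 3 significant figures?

44.9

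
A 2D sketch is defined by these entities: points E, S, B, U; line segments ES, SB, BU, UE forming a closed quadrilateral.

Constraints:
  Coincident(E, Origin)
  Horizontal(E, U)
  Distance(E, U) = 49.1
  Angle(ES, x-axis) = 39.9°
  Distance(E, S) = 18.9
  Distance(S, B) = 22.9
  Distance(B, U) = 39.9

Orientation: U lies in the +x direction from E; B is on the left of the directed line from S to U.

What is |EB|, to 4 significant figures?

41.09

Checks: |SB| = 22.90 ✓; |BU| = 39.90 ✓.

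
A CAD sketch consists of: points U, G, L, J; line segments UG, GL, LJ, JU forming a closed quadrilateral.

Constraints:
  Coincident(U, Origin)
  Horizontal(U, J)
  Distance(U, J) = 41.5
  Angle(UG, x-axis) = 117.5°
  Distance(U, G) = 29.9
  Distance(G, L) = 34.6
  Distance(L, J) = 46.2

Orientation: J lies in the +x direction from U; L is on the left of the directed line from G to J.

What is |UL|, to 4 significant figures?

43.78

U is at the origin; UJ is horizontal with |UJ| = 41.5 and J in +x, so J = (41.5, 0). UG runs at 117.5° with |UG| = 29.9, so G = (-13.81, 26.52). L is determined by |GL| = 34.6 and |LJ| = 46.2 together: it lies at the intersection of circle(G, 34.6) and circle(J, 46.2). With |GJ| = 61.34, the foot of the radical line on GJ is 23.03 from G and the perpendicular offset is √(34.6² − 23.03²) = 25.82. Taking the left-of-GJ solution: L = (18.12, 39.85).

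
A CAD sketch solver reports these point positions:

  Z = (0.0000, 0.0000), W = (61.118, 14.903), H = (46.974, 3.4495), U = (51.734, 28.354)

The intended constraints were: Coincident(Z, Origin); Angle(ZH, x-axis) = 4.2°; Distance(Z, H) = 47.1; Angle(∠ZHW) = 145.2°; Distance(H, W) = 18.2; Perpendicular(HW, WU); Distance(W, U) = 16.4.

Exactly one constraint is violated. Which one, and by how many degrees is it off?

Perpendicular(HW, WU) — off by 4.10°.

Z = (0.00, 0.00) ✓; ZH at 4.200° ✓; |ZH| = 47.10 ✓; ∠ZHW = 145.2° ✓; |HW| = 18.20 ✓; ∠(HW, WU) = 85.90° ✗; |WU| = 16.40 ✓.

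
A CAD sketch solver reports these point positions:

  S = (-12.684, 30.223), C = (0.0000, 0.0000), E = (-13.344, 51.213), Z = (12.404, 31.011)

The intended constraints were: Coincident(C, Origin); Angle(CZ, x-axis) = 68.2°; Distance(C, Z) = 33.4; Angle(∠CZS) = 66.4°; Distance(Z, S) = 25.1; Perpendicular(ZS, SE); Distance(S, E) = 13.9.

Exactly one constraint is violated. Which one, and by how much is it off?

Distance(S, E) = 13.9 — off by 7.10.

C = (0.00, 0.00) ✓; CZ at 68.20° ✓; |CZ| = 33.40 ✓; ∠CZS = 66.40° ✓; |ZS| = 25.10 ✓; ∠(ZS, SE) = 90.00° ✓; |SE| = 21.00 ✗.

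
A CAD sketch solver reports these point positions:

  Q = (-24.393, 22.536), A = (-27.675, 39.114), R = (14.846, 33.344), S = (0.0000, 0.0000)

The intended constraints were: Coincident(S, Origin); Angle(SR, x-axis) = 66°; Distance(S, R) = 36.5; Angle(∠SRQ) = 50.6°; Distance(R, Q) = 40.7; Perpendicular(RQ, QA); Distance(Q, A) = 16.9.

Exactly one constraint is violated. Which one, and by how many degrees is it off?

Perpendicular(RQ, QA) — off by 4.20°.

S = (0.00, 0.00) ✓; SR at 66.00° ✓; |SR| = 36.50 ✓; ∠SRQ = 50.60° ✓; |RQ| = 40.70 ✓; ∠(RQ, QA) = 94.20° ✗; |QA| = 16.90 ✓.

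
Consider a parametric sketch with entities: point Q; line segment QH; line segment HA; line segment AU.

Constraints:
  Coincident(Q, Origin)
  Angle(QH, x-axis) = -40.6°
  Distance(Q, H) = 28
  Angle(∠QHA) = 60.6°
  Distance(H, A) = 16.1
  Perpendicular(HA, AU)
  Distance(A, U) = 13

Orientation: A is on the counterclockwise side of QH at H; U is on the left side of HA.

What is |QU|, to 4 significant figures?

11.63

Q is at the origin; QH runs at -40.6° with length 28.0, so H = 28.0·(cos -40.6°, sin -40.6°) = (21.26, -18.22). ∠QHA = 60.6°, so HA runs at -40.6° + (180° − 60.6°) = 78.80° from the x-axis; with |HA| = 16.1, A = H + 16.1·(cos 78.80°, sin 78.80°) = (24.39, -2.428). HA is perpendicular to AU; with |AU| = 13.0 on the left of HA, U = A + 13.0·(-0.9810, 0.1942) = (11.63, 0.09675). Then |QU| = |U − Q| = 11.63.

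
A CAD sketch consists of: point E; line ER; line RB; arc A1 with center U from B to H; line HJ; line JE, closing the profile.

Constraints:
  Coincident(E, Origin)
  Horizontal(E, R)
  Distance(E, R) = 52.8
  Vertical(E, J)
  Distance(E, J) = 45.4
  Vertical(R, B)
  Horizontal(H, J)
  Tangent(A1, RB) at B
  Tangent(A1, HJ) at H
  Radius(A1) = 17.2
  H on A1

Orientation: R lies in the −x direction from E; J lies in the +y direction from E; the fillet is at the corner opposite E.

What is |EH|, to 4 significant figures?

57.69

The virtual corner opposite E is at (-52.80, 45.40). A1 meets RB tangentially, so UB is at right angles to RB and since A1 is tangent to HJ there, UH ⟂ HJ, with radius 17.2, so the center U sits 17.2 in from both sides at U = (-35.60, 28.20). That places the tangent points at B = (-52.80, 28.20) on RB and H = (-35.60, 45.40) on HJ. Then |EH| = |H − E| = 57.69.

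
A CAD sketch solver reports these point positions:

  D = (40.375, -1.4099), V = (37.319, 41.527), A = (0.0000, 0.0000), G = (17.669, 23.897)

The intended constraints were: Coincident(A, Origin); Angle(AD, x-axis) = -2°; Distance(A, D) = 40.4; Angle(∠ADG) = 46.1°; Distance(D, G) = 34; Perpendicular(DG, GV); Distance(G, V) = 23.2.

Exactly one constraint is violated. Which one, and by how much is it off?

Distance(G, V) = 23.2 — off by 3.20.

A = (0.00, 0.00) ✓; AD at -2.000° ✓; |AD| = 40.40 ✓; ∠ADG = 46.10° ✓; |DG| = 34.00 ✓; ∠(DG, GV) = 90.00° ✓; |GV| = 26.40 ✗.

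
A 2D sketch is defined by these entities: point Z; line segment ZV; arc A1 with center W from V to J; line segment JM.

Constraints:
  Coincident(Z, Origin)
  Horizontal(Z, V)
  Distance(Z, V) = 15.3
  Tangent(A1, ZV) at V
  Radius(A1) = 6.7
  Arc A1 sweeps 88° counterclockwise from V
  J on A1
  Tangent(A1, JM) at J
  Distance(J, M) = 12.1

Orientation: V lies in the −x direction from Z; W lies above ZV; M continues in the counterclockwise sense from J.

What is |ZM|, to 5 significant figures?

20.282

Z is at the origin; ZV is horizontal with |ZV| = 15.3 and V on the −x side, so V = (-15.300, 0.0000). Tangency of A1 to ZV means the radius WV is perpendicular to ZV, so W = V + (0, 6.7) = (-15.300, 6.7000). On A1, V sits at bearing -90° from W; an 88° counterclockwise sweep puts J at bearing -2°, so J = W + 6.7·(cos -2°, sin -2°) = (-8.6041, 6.4662). The tangent condition forces WJ to be normal to JM, so JM runs along (−sin -2°, cos -2°); with |JM| = 12.1, M = (-8.1818, 18.559). Then |ZM| = |M − Z| = 20.282.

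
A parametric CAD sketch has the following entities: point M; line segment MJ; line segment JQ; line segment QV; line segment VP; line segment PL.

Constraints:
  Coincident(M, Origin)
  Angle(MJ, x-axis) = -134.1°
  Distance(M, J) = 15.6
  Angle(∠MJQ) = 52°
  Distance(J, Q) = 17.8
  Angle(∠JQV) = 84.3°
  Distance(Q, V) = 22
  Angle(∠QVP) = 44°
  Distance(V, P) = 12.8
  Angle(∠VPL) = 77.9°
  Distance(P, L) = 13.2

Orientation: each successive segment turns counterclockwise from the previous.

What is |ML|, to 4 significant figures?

11.74

M is at the origin; MJ runs at -134.1° with length 15.6, so J = (-10.86, -11.20). ∠MJQ = 52.0° gives JQ at -6.100° from the x-axis; with |JQ| = 17.8, Q = (6.843, -13.09). ∠JQV = 84.3° gives QV at 89.60° from the x-axis; with |QV| = 22.0, V = (6.997, 8.905). ∠QVP = 44.0° gives VP at -134.4° from the x-axis; with |VP| = 12.8, P = (-1.959, -0.2401). ∠VPL = 77.9° gives PL at -32.30° from the x-axis; with |PL| = 13.2, L = (9.198, -7.294). Then |ML| = |L − M| = 11.74.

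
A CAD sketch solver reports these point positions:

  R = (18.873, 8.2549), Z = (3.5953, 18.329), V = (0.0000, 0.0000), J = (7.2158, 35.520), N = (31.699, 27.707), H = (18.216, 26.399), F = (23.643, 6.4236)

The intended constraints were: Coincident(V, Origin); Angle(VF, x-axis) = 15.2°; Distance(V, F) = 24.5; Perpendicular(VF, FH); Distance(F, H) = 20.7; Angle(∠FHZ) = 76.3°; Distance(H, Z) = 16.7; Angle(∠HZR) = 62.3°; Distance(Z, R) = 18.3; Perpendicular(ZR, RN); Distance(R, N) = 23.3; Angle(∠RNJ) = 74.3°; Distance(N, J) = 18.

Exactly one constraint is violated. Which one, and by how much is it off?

Distance(N, J) = 18 — off by 7.70.

V = (0.00, 0.00) ✓; VF at 15.20° ✓; |VF| = 24.50 ✓; ∠(VF, FH) = 90.00° ✓; |FH| = 20.70 ✓; ∠FHZ = 76.30° ✓; |HZ| = 16.70 ✓; ∠HZR = 62.30° ✓; |ZR| = 18.30 ✓; ∠(ZR, RN) = 90.00° ✓; |RN| = 23.30 ✓; ∠RNJ = 74.30° ✓; |NJ| = 25.70 ✗.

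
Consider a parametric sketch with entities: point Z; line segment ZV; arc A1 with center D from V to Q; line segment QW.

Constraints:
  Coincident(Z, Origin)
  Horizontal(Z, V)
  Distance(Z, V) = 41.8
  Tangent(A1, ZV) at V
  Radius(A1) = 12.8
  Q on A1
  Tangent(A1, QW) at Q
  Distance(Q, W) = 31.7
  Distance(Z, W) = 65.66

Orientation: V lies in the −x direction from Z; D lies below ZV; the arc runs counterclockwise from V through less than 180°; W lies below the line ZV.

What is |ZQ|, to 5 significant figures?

56.508

Z is at the origin; Z and V share the same y with |ZV| = 41.8 and V on the −x side, so V = (-41.800, 0.0000). Since A1 is tangent to ZV there, DV ⟂ ZV, so D = V + (0, -12.8) = (-41.800, -12.800). Since DQ ⟂ QW (tangency), |DW| = √(12.8² + 31.7²) = 34.187 regardless of where Q sits on A1. So W lies on both circle(Z, 65.66) and circle(D, 34.187); the below-ZV intersection is W = (-46.146, -46.709). Q is the foot of the tangent from W: Q = (-54.182, -16.045).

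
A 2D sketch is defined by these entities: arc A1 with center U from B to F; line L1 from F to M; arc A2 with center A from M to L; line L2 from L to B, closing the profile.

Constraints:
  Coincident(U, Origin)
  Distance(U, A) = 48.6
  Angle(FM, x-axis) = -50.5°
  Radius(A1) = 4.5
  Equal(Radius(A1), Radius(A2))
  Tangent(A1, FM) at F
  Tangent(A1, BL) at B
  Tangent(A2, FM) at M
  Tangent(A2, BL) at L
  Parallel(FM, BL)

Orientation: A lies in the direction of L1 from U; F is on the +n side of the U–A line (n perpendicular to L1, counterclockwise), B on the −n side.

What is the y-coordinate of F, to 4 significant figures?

2.862

U is at the origin and A lies 48.6 along u from U, so A = 48.6·u = (30.91, -37.50). Tangency of A1 to both parallel lines with radius 4.5 puts F and B at U ± 4.5·n: F = (3.472, 2.862), B = (-3.472, -2.862). So F.y = 2.862.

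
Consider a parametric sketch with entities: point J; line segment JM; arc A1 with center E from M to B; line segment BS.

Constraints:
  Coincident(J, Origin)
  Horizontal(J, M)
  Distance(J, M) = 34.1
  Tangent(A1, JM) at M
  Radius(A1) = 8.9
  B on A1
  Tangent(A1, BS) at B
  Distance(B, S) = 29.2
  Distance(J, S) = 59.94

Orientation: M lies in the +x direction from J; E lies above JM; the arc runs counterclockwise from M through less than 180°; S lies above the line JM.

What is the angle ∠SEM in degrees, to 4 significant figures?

153.4°

J is at the origin; J and M share the same y with |JM| = 34.1 and M on the +x side, so M = (34.10, 0.000). Tangency of A1 to JM means the radius EM is perpendicular to JM, so E = M + (0, 8.9) = (34.10, 8.900). Since EB ⟂ BS (tangency), |ES| = √(8.9² + 29.2²) = 30.53 regardless of where B sits on A1. So S lies on both circle(J, 59.94) and circle(E, 30.53); the above-JM intersection is S = (47.78, 36.19). B is the foot of the tangent from S: B = (42.87, 7.403).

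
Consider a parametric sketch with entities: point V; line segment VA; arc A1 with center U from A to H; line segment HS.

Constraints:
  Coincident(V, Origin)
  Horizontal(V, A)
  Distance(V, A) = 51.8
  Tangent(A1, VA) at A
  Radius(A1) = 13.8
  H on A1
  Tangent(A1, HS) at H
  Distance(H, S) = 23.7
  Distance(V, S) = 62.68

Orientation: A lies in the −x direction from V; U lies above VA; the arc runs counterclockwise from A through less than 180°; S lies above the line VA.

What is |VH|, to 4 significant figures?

43.23

Checks: V.y = 0.00, A.y = 0.00 ✓; |UH| = 13.80 ✓; ∠(UH, HS) = 90.00° ✓; |HS| = 23.70 ✓; |VS| = 62.68 ✓.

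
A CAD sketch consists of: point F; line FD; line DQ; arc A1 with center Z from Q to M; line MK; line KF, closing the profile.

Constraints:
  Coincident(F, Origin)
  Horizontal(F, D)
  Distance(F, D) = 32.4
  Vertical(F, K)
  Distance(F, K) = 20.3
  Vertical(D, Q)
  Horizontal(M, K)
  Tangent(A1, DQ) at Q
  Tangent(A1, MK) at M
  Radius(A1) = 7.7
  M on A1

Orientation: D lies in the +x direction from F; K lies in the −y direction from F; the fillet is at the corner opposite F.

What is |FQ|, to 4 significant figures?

34.76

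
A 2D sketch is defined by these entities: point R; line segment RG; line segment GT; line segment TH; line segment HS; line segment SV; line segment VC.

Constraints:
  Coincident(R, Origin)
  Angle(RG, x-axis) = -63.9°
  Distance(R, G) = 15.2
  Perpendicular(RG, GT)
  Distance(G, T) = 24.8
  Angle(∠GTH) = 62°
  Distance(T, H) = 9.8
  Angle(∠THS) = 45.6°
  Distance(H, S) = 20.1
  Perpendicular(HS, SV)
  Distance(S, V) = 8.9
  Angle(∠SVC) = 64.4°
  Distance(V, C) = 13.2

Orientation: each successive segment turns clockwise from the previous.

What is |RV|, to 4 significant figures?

36.30

∠THS = 45.6° gives HS at -46.30° from the x-axis; with |HS| = 20.1, S = (-1.372, -29.30). HS is perpendicular to SV, so SV runs at -136.3°; with |SV| = 8.9, V = (-7.807, -35.45). Then |RV| = |V − R| = 36.30.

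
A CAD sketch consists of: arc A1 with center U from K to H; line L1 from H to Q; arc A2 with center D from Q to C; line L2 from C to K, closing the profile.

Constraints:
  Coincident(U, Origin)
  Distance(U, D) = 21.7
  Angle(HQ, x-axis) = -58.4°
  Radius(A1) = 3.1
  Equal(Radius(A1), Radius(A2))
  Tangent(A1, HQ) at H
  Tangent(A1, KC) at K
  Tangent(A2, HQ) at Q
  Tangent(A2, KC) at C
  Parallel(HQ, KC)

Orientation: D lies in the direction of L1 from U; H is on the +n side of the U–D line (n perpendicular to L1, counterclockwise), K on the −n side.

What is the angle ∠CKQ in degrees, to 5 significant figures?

15.945°

The slot axis is L1's direction at -58.4°, so u = (cos -58.4°, sin -58.4°) = (0.52399, -0.85173) and n = (−sin -58.4°, cos -58.4°) = (0.85173, 0.52399). U is at the origin and D lies 21.7 along u from U, so D = 21.7·u = (11.370, -18.482). Tangency of A1 to both parallel lines with radius 3.1 puts H and K at U ± 3.1·n: H = (2.6404, 1.6244), K = (-2.6404, -1.6244). Equal radii place Q and C the same way about D: Q = D + 3.1·n = (14.011, -16.858), C = D − 3.1·n = (8.7301, -20.107). Then cos ∠CKQ = KC·KQ / (|KC||KQ|), giving 15.945°.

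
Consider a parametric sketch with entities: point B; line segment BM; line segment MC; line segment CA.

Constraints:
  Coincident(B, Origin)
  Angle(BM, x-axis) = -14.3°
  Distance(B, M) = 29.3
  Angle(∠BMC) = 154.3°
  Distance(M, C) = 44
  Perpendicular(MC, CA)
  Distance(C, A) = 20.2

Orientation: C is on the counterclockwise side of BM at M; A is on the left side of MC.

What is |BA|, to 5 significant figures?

70.799

∠BMC = 154.3°, so MC runs at -14.3° + (180° − 154.3°) = 11.400° from the x-axis; with |MC| = 44.0, C = M + 44.0·(cos 11.400°, sin 11.400°) = (71.524, 1.4599). MC is perpendicular to CA; with |CA| = 20.2 on the left of MC, A = C + 20.2·(-0.19766, 0.98027) = (67.531, 21.261). Then |BA| = |A − B| = 70.799.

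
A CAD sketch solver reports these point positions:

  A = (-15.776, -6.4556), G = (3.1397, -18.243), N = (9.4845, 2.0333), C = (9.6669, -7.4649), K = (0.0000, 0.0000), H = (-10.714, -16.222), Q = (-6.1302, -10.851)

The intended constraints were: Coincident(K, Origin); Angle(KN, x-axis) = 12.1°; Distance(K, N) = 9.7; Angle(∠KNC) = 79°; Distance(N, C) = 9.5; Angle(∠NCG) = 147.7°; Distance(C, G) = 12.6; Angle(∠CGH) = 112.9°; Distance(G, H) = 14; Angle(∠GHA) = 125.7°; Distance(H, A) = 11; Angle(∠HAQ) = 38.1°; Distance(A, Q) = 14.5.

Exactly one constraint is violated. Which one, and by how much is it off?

Distance(A, Q) = 14.5 — off by 3.90.

K = (0.00, 0.00) ✓; KN at 12.10° ✓; |KN| = 9.700 ✓; ∠KNC = 79.00° ✓; |NC| = 9.500 ✓; ∠NCG = 147.7° ✓; |CG| = 12.60 ✓; ∠CGH = 112.9° ✓; |GH| = 14.00 ✓; ∠GHA = 125.7° ✓; |HA| = 11.00 ✓; ∠HAQ = 38.10° ✓; |AQ| = 10.60 ✗.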